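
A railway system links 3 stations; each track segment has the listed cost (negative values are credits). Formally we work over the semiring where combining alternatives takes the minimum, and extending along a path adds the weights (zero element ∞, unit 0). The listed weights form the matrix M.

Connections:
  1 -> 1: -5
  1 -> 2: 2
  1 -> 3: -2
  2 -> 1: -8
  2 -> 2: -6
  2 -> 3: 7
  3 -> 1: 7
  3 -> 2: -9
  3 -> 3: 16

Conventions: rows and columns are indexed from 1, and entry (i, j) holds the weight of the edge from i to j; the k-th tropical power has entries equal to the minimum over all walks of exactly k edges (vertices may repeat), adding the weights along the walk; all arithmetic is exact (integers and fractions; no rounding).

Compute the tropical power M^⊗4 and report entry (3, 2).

M^⊗2:
  [-10, -11, -7]
  [-14, -12, -10]
  [-17, -15, -2]
M^⊗3:
  [-19, -17, -12]
  [-20, -19, -16]
  [-23, -21, -19]
M^⊗4:
  [-25, -23, -21]
  [-27, -25, -22]
  [-29, -28, -25]
Key observation: the optimum is the walk 3->2->1->3->2, with weight (-9) + (-8) + (-2) + (-9) = -28.
Optimal value attained by: walk 3->2->1->3->2.
Answer: (M^⊗4)[3][2] = -28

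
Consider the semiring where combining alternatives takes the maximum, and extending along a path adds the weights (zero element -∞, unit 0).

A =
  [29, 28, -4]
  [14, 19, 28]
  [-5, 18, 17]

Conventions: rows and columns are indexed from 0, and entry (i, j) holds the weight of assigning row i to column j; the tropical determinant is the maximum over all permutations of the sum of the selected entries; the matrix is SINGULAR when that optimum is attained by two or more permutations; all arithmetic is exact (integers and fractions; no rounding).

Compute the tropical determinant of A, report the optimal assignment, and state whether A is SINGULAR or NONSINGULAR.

σ = (0, 1, 2): 29 + 19 + 17 = 65
σ = (0, 2, 1): 29 + 28 + 18 = 75
σ = (1, 0, 2): 28 + 14 + 17 = 59
σ = (1, 2, 0): 28 + 28 + (-5) = 51
σ = (2, 0, 1): (-4) + 14 + 18 = 28
σ = (2, 1, 0): (-4) + 19 + (-5) = 10
Optimal value attained by: σ = (0, 2, 1).
Answer: det⊕(A) = 75; verdict: NONSINGULAR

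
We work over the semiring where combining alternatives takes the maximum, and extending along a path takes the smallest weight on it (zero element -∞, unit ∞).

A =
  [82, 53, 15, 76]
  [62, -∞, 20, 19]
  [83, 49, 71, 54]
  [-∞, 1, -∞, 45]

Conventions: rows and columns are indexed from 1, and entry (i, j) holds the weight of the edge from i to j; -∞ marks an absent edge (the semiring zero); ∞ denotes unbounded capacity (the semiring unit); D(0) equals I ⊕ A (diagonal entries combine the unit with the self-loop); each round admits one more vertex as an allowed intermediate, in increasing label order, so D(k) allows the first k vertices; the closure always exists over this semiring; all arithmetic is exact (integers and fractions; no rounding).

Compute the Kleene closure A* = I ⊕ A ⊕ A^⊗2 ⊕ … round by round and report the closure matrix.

D(0):
  [∞, 53, 15, 76]
  [62, ∞, 20, 19]
  [83, 49, ∞, 54]
  [-∞, 1, -∞, ∞]
D(1):
  [∞, 53, 15, 76]
  [62, ∞, 20, 62]
  [83, 53, ∞, 76]
  [-∞, 1, -∞, ∞]
D(2):
  [∞, 53, 20, 76]
  [62, ∞, 20, 62]
  [83, 53, ∞, 76]
  [1, 1, 1, ∞]
D(3):
  [∞, 53, 20, 76]
  [62, ∞, 20, 62]
  [83, 53, ∞, 76]
  [1, 1, 1, ∞]
D(4):
  [∞, 53, 20, 76]
  [62, ∞, 20, 62]
  [83, 53, ∞, 76]
  [1, 1, 1, ∞]
Answer: A* = [[∞, 53, 20, 76], [62, ∞, 20, 62], [83, 53, ∞, 76], [1, 1, 1, ∞]]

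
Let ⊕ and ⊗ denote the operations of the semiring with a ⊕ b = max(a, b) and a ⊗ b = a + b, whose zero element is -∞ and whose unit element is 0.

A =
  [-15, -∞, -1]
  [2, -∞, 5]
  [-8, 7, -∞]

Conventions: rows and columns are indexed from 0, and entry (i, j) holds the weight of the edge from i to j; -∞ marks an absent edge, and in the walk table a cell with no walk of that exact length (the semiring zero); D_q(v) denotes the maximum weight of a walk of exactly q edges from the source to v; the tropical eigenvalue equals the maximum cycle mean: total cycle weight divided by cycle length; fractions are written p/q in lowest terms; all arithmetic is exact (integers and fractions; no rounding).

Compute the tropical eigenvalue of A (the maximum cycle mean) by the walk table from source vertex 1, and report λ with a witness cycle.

q=0: [-∞, 0, -∞]
q=1: [2, -∞, 5]
q=2: [-3, 12, 1]
q=3: [14, 8, 17]
Optimal cycle mean attained by: cycle 1->2->1, total 5 + 7, length 2.
Answer: λ = 6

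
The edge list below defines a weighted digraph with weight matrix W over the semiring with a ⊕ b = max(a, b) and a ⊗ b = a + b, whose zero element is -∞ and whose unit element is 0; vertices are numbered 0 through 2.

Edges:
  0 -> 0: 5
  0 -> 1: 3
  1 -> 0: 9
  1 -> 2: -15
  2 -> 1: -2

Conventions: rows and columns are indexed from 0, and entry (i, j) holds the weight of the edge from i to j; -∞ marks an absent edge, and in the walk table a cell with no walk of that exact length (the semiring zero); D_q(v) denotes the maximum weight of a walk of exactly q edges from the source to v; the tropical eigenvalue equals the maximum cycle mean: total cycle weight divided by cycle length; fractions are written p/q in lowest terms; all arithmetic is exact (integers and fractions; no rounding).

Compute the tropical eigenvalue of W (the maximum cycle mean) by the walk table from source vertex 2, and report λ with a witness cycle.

q=0: [-∞, -∞, 0]
q=1: [-∞, -2, -∞]
q=2: [7, -∞, -17]
q=3: [12, 10, -∞]
Optimal cycle mean attained by: cycle 0->1->0, total 3 + 9, length 2.
Answer: λ = 6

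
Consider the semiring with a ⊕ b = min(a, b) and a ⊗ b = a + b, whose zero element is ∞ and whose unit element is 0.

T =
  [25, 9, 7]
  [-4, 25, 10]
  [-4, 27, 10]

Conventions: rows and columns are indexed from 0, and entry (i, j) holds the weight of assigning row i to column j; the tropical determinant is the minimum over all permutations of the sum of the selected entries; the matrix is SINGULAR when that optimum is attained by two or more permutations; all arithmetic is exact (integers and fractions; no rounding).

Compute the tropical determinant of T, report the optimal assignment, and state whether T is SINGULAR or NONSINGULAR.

σ = (0, 1, 2): 25 + 25 + 10 = 60
σ = (0, 2, 1): 25 + 10 + 27 = 62
σ = (1, 0, 2): 9 + (-4) + 10 = 15
σ = (1, 2, 0): 9 + 10 + (-4) = 15
σ = (2, 0, 1): 7 + (-4) + 27 = 30
σ = (2, 1, 0): 7 + 25 + (-4) = 28
Optimal value attained by: σ = (1, 0, 2).
Answer: det⊕(T) = 15; verdict: SINGULAR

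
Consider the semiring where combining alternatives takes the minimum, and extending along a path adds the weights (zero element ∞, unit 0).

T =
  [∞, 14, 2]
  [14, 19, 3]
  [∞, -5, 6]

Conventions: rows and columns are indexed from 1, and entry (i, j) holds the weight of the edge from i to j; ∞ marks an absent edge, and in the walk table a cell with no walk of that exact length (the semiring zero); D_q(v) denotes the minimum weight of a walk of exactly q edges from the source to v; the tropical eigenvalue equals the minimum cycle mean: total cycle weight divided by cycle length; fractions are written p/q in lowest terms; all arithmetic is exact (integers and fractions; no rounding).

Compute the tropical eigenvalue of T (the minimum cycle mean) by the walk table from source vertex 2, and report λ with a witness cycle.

q=0: [∞, 0, ∞]
q=1: [14, 19, 3]
q=2: [33, -2, 9]
q=3: [12, 4, 1]
Optimal cycle mean attained by: cycle 2->3->2, total 3 + (-5), length 2.
Answer: λ = -1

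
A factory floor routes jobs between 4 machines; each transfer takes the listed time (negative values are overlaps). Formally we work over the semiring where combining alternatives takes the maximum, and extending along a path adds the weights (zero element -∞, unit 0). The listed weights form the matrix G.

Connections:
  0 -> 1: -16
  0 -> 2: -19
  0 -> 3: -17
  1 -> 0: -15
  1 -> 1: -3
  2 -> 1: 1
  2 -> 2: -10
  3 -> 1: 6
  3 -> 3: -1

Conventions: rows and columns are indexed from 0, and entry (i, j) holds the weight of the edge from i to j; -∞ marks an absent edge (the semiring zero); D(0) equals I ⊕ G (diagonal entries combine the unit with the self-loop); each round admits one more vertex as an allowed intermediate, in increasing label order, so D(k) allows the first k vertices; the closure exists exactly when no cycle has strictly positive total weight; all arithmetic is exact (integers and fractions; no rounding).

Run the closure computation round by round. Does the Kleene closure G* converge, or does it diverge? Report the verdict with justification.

D(0):
  [0, -16, -19, -17]
  [-15, 0, -∞, -∞]
  [-∞, 1, 0, -∞]
  [-∞, 6, -∞, 0]
D(1):
  [0, -16, -19, -17]
  [-15, 0, -34, -32]
  [-∞, 1, 0, -∞]
  [-∞, 6, -∞, 0]
D(2):
  [0, -16, -19, -17]
  [-15, 0, -34, -32]
  [-14, 1, 0, -31]
  [-9, 6, -28, 0]
D(3):
  [0, -16, -19, -17]
  [-15, 0, -34, -32]
  [-14, 1, 0, -31]
  [-9, 6, -28, 0]
D(4):
  [0, -11, -19, -17]
  [-15, 0, -34, -32]
  [-14, 1, 0, -31]
  [-9, 6, -28, 0]
Key observation: every diagonal entry stays at the unit through all rounds, so no improving cycle exists.
Answer: CONVERGES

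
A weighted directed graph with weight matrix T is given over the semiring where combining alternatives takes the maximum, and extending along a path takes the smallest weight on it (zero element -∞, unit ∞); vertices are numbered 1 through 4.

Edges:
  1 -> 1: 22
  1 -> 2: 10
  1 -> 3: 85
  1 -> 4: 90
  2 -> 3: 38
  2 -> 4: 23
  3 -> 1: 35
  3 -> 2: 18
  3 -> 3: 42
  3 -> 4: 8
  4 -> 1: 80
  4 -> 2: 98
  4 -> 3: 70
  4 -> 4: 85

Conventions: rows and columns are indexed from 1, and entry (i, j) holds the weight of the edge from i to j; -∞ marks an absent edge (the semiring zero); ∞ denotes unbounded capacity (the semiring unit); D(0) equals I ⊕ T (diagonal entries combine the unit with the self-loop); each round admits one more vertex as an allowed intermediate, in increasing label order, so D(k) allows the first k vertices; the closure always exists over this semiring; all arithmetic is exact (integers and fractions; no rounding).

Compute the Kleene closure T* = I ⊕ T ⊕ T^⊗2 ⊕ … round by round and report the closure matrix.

D(0):
  [∞, 10, 85, 90]
  [-∞, ∞, 38, 23]
  [35, 18, ∞, 8]
  [80, 98, 70, ∞]
D(1):
  [∞, 10, 85, 90]
  [-∞, ∞, 38, 23]
  [35, 18, ∞, 35]
  [80, 98, 80, ∞]
D(2):
  [∞, 10, 85, 90]
  [-∞, ∞, 38, 23]
  [35, 18, ∞, 35]
  [80, 98, 80, ∞]
D(3):
  [∞, 18, 85, 90]
  [35, ∞, 38, 35]
  [35, 18, ∞, 35]
  [80, 98, 80, ∞]
D(4):
  [∞, 90, 85, 90]
  [35, ∞, 38, 35]
  [35, 35, ∞, 35]
  [80, 98, 80, ∞]
Answer: T* = [[∞, 90, 85, 90], [35, ∞, 38, 35], [35, 35, ∞, 35], [80, 98, 80, ∞]]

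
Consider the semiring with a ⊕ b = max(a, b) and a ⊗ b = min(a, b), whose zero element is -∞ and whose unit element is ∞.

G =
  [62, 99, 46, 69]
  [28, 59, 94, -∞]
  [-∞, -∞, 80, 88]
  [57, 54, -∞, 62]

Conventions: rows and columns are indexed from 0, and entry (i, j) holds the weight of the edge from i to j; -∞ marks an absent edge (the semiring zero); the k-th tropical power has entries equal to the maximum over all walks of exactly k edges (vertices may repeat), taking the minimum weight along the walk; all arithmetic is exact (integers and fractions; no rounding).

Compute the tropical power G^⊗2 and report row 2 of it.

G^⊗2:
  [62, 62, 94, 62]
  [28, 59, 80, 88]
  [57, 54, 80, 80]
  [57, 57, 54, 62]
Answer: row 2 of G^⊗2 = [57, 54, 80, 80]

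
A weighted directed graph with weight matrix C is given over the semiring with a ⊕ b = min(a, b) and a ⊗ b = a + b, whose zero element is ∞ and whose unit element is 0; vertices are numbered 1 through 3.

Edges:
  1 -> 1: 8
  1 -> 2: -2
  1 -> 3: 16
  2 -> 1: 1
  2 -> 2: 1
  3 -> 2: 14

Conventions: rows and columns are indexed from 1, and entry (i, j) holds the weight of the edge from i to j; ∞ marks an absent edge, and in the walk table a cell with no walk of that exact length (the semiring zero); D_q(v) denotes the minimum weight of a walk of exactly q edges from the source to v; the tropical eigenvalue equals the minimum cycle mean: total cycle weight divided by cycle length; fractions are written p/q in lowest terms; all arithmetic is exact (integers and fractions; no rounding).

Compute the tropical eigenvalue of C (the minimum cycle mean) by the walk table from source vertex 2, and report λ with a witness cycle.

q=0: [∞, 0, ∞]
q=1: [1, 1, ∞]
q=2: [2, -1, 17]
q=3: [0, 0, 18]
Optimal cycle mean attained by: cycle 1->2->1, total (-2) + 1, length 2.
Answer: λ = -1/2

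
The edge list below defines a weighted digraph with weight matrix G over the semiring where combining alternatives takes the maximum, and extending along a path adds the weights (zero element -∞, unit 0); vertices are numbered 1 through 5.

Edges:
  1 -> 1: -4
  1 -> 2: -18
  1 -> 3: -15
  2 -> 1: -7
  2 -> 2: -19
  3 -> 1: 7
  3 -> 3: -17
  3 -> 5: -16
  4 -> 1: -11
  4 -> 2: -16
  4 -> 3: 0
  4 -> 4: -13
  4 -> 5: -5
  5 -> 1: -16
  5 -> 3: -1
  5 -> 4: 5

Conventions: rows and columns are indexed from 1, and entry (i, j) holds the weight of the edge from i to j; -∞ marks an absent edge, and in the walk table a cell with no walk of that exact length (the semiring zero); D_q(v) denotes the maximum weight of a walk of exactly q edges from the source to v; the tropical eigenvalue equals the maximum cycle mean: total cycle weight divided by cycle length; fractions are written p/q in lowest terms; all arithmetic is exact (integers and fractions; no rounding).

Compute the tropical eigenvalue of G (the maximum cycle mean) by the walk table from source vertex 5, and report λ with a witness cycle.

q=0: [-∞, -∞, -∞, -∞, 0]
q=1: [-16, -∞, -1, 5, -∞]
q=2: [6, -11, 5, -8, 0]
q=3: [12, -12, -1, 5, -11]
q=4: [8, -6, 5, -6, 0]
q=5: [12, -10, -1, 5, -11]
Optimal cycle mean attained by: cycle 4->5->4, total (-5) + 5, length 2.
Answer: λ = 0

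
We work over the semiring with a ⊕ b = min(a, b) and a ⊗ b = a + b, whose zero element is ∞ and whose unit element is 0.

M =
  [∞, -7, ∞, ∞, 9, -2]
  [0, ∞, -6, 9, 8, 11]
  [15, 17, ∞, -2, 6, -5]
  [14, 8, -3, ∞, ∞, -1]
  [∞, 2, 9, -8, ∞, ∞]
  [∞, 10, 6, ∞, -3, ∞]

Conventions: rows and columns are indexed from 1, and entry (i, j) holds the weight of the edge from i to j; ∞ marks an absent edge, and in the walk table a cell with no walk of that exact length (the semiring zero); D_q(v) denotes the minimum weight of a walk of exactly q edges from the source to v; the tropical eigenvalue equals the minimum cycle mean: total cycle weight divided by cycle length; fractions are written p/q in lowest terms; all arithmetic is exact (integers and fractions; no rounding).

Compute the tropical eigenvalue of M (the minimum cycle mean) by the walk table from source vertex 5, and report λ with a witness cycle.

q=0: [∞, ∞, ∞, ∞, 0, ∞]
q=1: [∞, 2, 9, -8, ∞, ∞]
q=2: [2, 0, -11, 7, 10, -9]
q=3: [0, -5, -6, -13, -12, -16]
q=4: [-5, -10, -16, -20, -19, -14]
q=5: [-10, -17, -23, -27, -17, -21]
q=6: [-17, -19, -30, -25, -24, -28]
Optimal cycle mean attained by: cycle 3->6->5->4->3, total (-5) + (-3) + (-8) + (-3), length 4.
Answer: λ = -19/4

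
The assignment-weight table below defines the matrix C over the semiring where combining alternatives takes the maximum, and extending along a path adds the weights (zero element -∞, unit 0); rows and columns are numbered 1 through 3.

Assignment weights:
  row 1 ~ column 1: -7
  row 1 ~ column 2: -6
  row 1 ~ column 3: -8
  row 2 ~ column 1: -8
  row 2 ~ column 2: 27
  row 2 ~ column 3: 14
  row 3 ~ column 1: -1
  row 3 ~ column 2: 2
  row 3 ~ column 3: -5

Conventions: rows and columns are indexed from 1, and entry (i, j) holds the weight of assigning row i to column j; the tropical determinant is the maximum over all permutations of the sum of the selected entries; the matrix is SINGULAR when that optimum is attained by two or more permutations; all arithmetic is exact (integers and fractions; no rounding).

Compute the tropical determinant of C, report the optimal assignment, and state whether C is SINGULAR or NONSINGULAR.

σ = (1, 2, 3): (-7) + 27 + (-5) = 15
σ = (1, 3, 2): (-7) + 14 + 2 = 9
σ = (2, 1, 3): (-6) + (-8) + (-5) = -19
σ = (2, 3, 1): (-6) + 14 + (-1) = 7
σ = (3, 1, 2): (-8) + (-8) + 2 = -14
σ = (3, 2, 1): (-8) + 27 + (-1) = 18
Optimal value attained by: σ = (3, 2, 1).
Answer: det⊕(C) = 18; verdict: NONSINGULAR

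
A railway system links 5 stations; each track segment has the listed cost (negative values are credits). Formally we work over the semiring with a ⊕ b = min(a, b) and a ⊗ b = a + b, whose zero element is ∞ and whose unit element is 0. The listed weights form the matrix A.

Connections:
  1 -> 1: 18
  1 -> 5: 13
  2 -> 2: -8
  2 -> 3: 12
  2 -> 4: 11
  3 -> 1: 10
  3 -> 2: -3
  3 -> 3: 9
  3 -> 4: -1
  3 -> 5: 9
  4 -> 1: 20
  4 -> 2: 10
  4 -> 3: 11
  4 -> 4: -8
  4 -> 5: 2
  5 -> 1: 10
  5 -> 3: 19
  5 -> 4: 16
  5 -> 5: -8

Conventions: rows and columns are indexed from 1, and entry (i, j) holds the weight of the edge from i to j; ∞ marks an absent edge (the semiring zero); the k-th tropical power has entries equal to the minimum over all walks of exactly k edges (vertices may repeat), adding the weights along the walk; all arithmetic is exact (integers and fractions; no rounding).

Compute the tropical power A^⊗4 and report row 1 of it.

A^⊗2:
  [23, ∞, 32, 29, 5]
  [22, -16, 4, 3, 13]
  [19, -11, 9, -9, 1]
  [12, 2, 3, -16, -6]
  [2, 16, 11, 8, -16]
A^⊗3:
  [15, 29, 24, 21, -3]
  [14, -24, -4, -5, 5]
  [11, -19, 1, -17, -7]
  [4, -6, -5, -24, -14]
  [-6, 8, 3, 0, -24]
A^⊗4:
  [7, 21, 16, 13, -11]
  [6, -32, -12, -13, -3]
  [3, -27, -7, -25, -15]
  [-4, -14, -13, -32, -22]
  [-14, 0, -5, -8, -32]
Answer: row 1 of A^⊗4 = [7, 21, 16, 13, -11]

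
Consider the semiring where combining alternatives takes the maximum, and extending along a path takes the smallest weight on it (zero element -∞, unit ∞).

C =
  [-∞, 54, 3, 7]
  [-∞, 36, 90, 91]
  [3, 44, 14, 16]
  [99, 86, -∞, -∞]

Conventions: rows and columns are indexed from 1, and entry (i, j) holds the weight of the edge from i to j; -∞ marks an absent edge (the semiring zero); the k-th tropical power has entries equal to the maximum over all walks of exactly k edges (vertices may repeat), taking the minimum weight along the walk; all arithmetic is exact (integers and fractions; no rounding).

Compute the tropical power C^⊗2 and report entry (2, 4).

C^⊗2:
  [7, 36, 54, 54]
  [91, 86, 36, 36]
  [16, 36, 44, 44]
  [-∞, 54, 86, 86]
Key observation: the optimum is the walk 2->2->4, with weight 36 min 91 = 36.
Optimal value attained by: walk 2->2->4.
Answer: (C^⊗2)[2][4] = 36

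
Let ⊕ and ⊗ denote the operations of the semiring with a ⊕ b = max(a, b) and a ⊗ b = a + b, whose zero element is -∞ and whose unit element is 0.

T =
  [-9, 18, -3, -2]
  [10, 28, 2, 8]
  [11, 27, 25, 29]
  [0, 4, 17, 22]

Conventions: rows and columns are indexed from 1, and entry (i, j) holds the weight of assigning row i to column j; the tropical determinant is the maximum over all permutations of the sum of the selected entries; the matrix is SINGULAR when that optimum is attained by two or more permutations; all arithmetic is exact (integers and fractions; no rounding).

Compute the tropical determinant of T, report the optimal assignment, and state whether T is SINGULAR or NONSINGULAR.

σ = (1, 2, 3, 4): (-9) + 28 + 25 + 22 = 66
σ = (1, 2, 4, 3): (-9) + 28 + 29 + 17 = 65
σ = (1, 3, 2, 4): (-9) + 2 + 27 + 22 = 42
σ = (1, 3, 4, 2): (-9) + 2 + 29 + 4 = 26
σ = (1, 4, 2, 3): (-9) + 8 + 27 + 17 = 43
σ = (1, 4, 3, 2): (-9) + 8 + 25 + 4 = 28
σ = (2, 1, 3, 4): 18 + 10 + 25 + 22 = 75
σ = (2, 1, 4, 3): 18 + 10 + 29 + 17 = 74
σ = (2, 3, 1, 4): 18 + 2 + 11 + 22 = 53
σ = (2, 3, 4, 1): 18 + 2 + 29 + 0 = 49
σ = (2, 4, 1, 3): 18 + 8 + 11 + 17 = 54
σ = (2, 4, 3, 1): 18 + 8 + 25 + 0 = 51
σ = (3, 1, 2, 4): (-3) + 10 + 27 + 22 = 56
σ = (3, 1, 4, 2): (-3) + 10 + 29 + 4 = 40
σ = (3, 2, 1, 4): (-3) + 28 + 11 + 22 = 58
σ = (3, 2, 4, 1): (-3) + 28 + 29 + 0 = 54
σ = (3, 4, 1, 2): (-3) + 8 + 11 + 4 = 20
σ = (3, 4, 2, 1): (-3) + 8 + 27 + 0 = 32
σ = (4, 1, 2, 3): (-2) + 10 + 27 + 17 = 52
σ = (4, 1, 3, 2): (-2) + 10 + 25 + 4 = 37
σ = (4, 2, 1, 3): (-2) + 28 + 11 + 17 = 54
σ = (4, 2, 3, 1): (-2) + 28 + 25 + 0 = 51
σ = (4, 3, 1, 2): (-2) + 2 + 11 + 4 = 15
σ = (4, 3, 2, 1): (-2) + 2 + 27 + 0 = 27
Optimal value attained by: σ = (2, 1, 3, 4).
Answer: det⊕(T) = 75; verdict: NONSINGULAR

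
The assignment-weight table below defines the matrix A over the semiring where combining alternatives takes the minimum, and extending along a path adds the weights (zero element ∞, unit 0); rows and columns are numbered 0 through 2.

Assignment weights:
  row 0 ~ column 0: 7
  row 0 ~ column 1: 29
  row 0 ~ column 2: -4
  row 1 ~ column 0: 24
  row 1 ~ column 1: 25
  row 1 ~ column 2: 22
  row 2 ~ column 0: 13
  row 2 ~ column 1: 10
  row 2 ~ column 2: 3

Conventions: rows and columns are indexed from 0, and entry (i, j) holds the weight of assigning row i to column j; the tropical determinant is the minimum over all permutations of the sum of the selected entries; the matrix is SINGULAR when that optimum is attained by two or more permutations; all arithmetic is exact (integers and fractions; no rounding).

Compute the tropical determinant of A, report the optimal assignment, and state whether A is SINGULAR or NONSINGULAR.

σ = (0, 1, 2): 7 + 25 + 3 = 35
σ = (0, 2, 1): 7 + 22 + 10 = 39
σ = (1, 0, 2): 29 + 24 + 3 = 56
σ = (1, 2, 0): 29 + 22 + 13 = 64
σ = (2, 0, 1): (-4) + 24 + 10 = 30
σ = (2, 1, 0): (-4) + 25 + 13 = 34
Optimal value attained by: σ = (2, 0, 1).
Answer: det⊕(A) = 30; verdict: NONSINGULAR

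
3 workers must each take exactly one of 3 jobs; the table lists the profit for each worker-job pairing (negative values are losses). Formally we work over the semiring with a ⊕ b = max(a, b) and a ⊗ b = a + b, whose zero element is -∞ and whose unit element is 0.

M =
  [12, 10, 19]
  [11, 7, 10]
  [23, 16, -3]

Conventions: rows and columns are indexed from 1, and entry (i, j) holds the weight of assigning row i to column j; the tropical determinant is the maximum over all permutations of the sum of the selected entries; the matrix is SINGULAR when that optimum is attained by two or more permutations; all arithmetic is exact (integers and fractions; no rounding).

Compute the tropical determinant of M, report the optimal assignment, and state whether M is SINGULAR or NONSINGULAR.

σ = (1, 2, 3): 12 + 7 + (-3) = 16
σ = (1, 3, 2): 12 + 10 + 16 = 38
σ = (2, 1, 3): 10 + 11 + (-3) = 18
σ = (2, 3, 1): 10 + 10 + 23 = 43
σ = (3, 1, 2): 19 + 11 + 16 = 46
σ = (3, 2, 1): 19 + 7 + 23 = 49
Optimal value attained by: σ = (3, 2, 1).
Answer: det⊕(M) = 49; verdict: NONSINGULAR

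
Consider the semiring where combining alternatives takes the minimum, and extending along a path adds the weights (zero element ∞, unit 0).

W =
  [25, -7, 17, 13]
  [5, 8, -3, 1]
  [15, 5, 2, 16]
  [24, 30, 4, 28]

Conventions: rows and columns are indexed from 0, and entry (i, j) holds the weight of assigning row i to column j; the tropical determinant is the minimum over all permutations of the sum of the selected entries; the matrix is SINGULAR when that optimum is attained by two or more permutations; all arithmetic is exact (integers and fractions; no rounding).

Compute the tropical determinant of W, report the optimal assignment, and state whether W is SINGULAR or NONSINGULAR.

σ = (0, 1, 2, 3): 25 + 8 + 2 + 28 = 63
σ = (0, 1, 3, 2): 25 + 8 + 16 + 4 = 53
σ = (0, 2, 1, 3): 25 + (-3) + 5 + 28 = 55
σ = (0, 2, 3, 1): 25 + (-3) + 16 + 30 = 68
σ = (0, 3, 1, 2): 25 + 1 + 5 + 4 = 35
σ = (0, 3, 2, 1): 25 + 1 + 2 + 30 = 58
σ = (1, 0, 2, 3): (-7) + 5 + 2 + 28 = 28
σ = (1, 0, 3, 2): (-7) + 5 + 16 + 4 = 18
σ = (1, 2, 0, 3): (-7) + (-3) + 15 + 28 = 33
σ = (1, 2, 3, 0): (-7) + (-3) + 16 + 24 = 30
σ = (1, 3, 0, 2): (-7) + 1 + 15 + 4 = 13
σ = (1, 3, 2, 0): (-7) + 1 + 2 + 24 = 20
σ = (2, 0, 1, 3): 17 + 5 + 5 + 28 = 55
σ = (2, 0, 3, 1): 17 + 5 + 16 + 30 = 68
σ = (2, 1, 0, 3): 17 + 8 + 15 + 28 = 68
σ = (2, 1, 3, 0): 17 + 8 + 16 + 24 = 65
σ = (2, 3, 0, 1): 17 + 1 + 15 + 30 = 63
σ = (2, 3, 1, 0): 17 + 1 + 5 + 24 = 47
σ = (3, 0, 1, 2): 13 + 5 + 5 + 4 = 27
σ = (3, 0, 2, 1): 13 + 5 + 2 + 30 = 50
σ = (3, 1, 0, 2): 13 + 8 + 15 + 4 = 40
σ = (3, 1, 2, 0): 13 + 8 + 2 + 24 = 47
σ = (3, 2, 0, 1): 13 + (-3) + 15 + 30 = 55
σ = (3, 2, 1, 0): 13 + (-3) + 5 + 24 = 39
Optimal value attained by: σ = (1, 3, 0, 2).
Answer: det⊕(W) = 13; verdict: NONSINGULAR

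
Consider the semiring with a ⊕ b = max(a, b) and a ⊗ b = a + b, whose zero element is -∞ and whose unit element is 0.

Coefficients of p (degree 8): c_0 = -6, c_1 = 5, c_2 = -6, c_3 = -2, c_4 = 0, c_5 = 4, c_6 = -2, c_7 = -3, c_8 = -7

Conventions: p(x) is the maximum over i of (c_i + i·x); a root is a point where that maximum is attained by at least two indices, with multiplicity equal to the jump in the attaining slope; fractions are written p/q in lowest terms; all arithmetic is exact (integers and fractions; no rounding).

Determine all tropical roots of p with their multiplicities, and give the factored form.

hull edge (i=0, c=-6) to (i=1, c=5): slope 11, span 1
hull edge (i=1, c=5) to (i=5, c=4): slope -1/4, span 4
hull edge (i=5, c=4) to (i=7, c=-3): slope -7/2, span 2
hull edge (i=7, c=-3) to (i=8, c=-7): slope -4, span 1
Factored form: p(x) = -7 ⊗ (x ⊕ (-11)) ⊗ (x ⊕ 1/4) ⊗ (x ⊕ 1/4) ⊗ (x ⊕ 1/4) ⊗ (x ⊕ 1/4) ⊗ (x ⊕ 7/2) ⊗ (x ⊕ 7/2) ⊗ (x ⊕ 4)
Answer: roots = -11 (mult 1), 1/4 (mult 4), 7/2 (mult 2), 4 (mult 1)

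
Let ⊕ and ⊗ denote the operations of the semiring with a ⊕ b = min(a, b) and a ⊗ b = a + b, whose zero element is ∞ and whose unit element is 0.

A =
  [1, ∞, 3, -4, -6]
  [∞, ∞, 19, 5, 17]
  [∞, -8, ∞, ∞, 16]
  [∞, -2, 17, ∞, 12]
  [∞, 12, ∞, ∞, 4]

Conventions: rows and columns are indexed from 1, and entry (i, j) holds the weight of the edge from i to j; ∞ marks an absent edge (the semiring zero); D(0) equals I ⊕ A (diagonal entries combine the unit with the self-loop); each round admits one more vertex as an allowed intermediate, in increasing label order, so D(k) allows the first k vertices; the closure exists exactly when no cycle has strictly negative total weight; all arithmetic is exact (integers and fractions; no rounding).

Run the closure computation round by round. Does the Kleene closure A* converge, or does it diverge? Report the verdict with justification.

D(0):
  [0, ∞, 3, -4, -6]
  [∞, 0, 19, 5, 17]
  [∞, -8, 0, ∞, 16]
  [∞, -2, 17, 0, 12]
  [∞, 12, ∞, ∞, 0]
D(1):
  [0, ∞, 3, -4, -6]
  [∞, 0, 19, 5, 17]
  [∞, -8, 0, ∞, 16]
  [∞, -2, 17, 0, 12]
  [∞, 12, ∞, ∞, 0]
D(2):
  [0, ∞, 3, -4, -6]
  [∞, 0, 19, 5, 17]
  [∞, -8, 0, -3, 9]
  [∞, -2, 17, 0, 12]
  [∞, 12, 31, 17, 0]
D(3):
  [0, -5, 3, -4, -6]
  [∞, 0, 19, 5, 17]
  [∞, -8, 0, -3, 9]
  [∞, -2, 17, 0, 12]
  [∞, 12, 31, 17, 0]
D(4):
  [0, -6, 3, -4, -6]
  [∞, 0, 19, 5, 17]
  [∞, -8, 0, -3, 9]
  [∞, -2, 17, 0, 12]
  [∞, 12, 31, 17, 0]
D(5):
  [0, -6, 3, -4, -6]
  [∞, 0, 19, 5, 17]
  [∞, -8, 0, -3, 9]
  [∞, -2, 17, 0, 12]
  [∞, 12, 31, 17, 0]
Key observation: every diagonal entry stays at the unit through all rounds, so no improving cycle exists.
Answer: CONVERGES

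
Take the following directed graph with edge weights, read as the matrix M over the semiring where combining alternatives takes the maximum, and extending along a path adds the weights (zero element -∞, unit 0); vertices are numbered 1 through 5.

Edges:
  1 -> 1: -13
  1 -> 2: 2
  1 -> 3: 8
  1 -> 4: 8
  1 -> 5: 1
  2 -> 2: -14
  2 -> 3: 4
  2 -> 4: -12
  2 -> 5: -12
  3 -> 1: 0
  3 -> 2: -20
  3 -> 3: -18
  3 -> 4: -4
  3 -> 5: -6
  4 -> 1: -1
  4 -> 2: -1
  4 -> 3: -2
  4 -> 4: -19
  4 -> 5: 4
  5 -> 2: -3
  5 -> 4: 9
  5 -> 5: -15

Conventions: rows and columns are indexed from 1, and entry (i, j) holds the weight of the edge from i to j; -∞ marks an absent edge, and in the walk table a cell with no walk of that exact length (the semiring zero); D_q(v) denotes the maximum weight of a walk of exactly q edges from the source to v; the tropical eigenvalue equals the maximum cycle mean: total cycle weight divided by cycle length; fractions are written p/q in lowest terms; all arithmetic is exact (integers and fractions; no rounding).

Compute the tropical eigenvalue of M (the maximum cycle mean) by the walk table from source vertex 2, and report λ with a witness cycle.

q=0: [-∞, 0, -∞, -∞, -∞]
q=1: [-∞, -14, 4, -12, -12]
q=2: [4, -13, -10, 0, -2]
q=3: [-1, 6, 12, 12, 5]
q=4: [12, 11, 10, 14, 16]
q=5: [13, 14, 20, 25, 18]
Optimal cycle mean attained by: cycle 4->5->4, total 4 + 9, length 2.
Answer: λ = 13/2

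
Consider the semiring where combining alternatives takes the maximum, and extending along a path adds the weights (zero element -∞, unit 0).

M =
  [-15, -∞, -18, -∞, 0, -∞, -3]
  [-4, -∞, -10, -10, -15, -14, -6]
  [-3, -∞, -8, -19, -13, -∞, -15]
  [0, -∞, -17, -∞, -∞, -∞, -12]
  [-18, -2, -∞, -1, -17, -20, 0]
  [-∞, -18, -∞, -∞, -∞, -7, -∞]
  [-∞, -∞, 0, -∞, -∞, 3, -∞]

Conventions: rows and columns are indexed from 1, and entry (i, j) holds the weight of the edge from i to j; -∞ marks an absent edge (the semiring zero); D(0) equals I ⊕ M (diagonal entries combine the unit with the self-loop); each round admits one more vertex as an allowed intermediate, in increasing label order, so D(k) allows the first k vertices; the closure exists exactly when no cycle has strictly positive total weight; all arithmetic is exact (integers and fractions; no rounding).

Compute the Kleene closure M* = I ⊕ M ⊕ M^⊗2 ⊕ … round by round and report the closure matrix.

D(0):
  [0, -∞, -18, -∞, 0, -∞, -3]
  [-4, 0, -10, -10, -15, -14, -6]
  [-3, -∞, 0, -19, -13, -∞, -15]
  [0, -∞, -17, 0, -∞, -∞, -12]
  [-18, -2, -∞, -1, 0, -20, 0]
  [-∞, -18, -∞, -∞, -∞, 0, -∞]
  [-∞, -∞, 0, -∞, -∞, 3, 0]
D(1):
  [0, -∞, -18, -∞, 0, -∞, -3]
  [-4, 0, -10, -10, -4, -14, -6]
  [-3, -∞, 0, -19, -3, -∞, -6]
  [0, -∞, -17, 0, 0, -∞, -3]
  [-18, -2, -36, -1, 0, -20, 0]
  [-∞, -18, -∞, -∞, -∞, 0, -∞]
  [-∞, -∞, 0, -∞, -∞, 3, 0]
D(2):
  [0, -∞, -18, -∞, 0, -∞, -3]
  [-4, 0, -10, -10, -4, -14, -6]
  [-3, -∞, 0, -19, -3, -∞, -6]
  [0, -∞, -17, 0, 0, -∞, -3]
  [-6, -2, -12, -1, 0, -16, 0]
  [-22, -18, -28, -28, -22, 0, -24]
  [-∞, -∞, 0, -∞, -∞, 3, 0]
D(3):
  [0, -∞, -18, -37, 0, -∞, -3]
  [-4, 0, -10, -10, -4, -14, -6]
  [-3, -∞, 0, -19, -3, -∞, -6]
  [0, -∞, -17, 0, 0, -∞, -3]
  [-6, -2, -12, -1, 0, -16, 0]
  [-22, -18, -28, -28, -22, 0, -24]
  [-3, -∞, 0, -19, -3, 3, 0]
D(4):
  [0, -∞, -18, -37, 0, -∞, -3]
  [-4, 0, -10, -10, -4, -14, -6]
  [-3, -∞, 0, -19, -3, -∞, -6]
  [0, -∞, -17, 0, 0, -∞, -3]
  [-1, -2, -12, -1, 0, -16, 0]
  [-22, -18, -28, -28, -22, 0, -24]
  [-3, -∞, 0, -19, -3, 3, 0]
D(5):
  [0, -2, -12, -1, 0, -16, 0]
  [-4, 0, -10, -5, -4, -14, -4]
  [-3, -5, 0, -4, -3, -19, -3]
  [0, -2, -12, 0, 0, -16, 0]
  [-1, -2, -12, -1, 0, -16, 0]
  [-22, -18, -28, -23, -22, 0, -22]
  [-3, -5, 0, -4, -3, 3, 0]
D(6):
  [0, -2, -12, -1, 0, -16, 0]
  [-4, 0, -10, -5, -4, -14, -4]
  [-3, -5, 0, -4, -3, -19, -3]
  [0, -2, -12, 0, 0, -16, 0]
  [-1, -2, -12, -1, 0, -16, 0]
  [-22, -18, -28, -23, -22, 0, -22]
  [-3, -5, 0, -4, -3, 3, 0]
D(7):
  [0, -2, 0, -1, 0, 3, 0]
  [-4, 0, -4, -5, -4, -1, -4]
  [-3, -5, 0, -4, -3, 0, -3]
  [0, -2, 0, 0, 0, 3, 0]
  [-1, -2, 0, -1, 0, 3, 0]
  [-22, -18, -22, -23, -22, 0, -22]
  [-3, -5, 0, -4, -3, 3, 0]
Answer: M* = [[0, -2, 0, -1, 0, 3, 0], [-4, 0, -4, -5, -4, -1, -4], [-3, -5, 0, -4, -3, 0, -3], [0, -2, 0, 0, 0, 3, 0], [-1, -2, 0, -1, 0, 3, 0], [-22, -18, -22, -23, -22, 0, -22], [-3, -5, 0, -4, -3, 3, 0]]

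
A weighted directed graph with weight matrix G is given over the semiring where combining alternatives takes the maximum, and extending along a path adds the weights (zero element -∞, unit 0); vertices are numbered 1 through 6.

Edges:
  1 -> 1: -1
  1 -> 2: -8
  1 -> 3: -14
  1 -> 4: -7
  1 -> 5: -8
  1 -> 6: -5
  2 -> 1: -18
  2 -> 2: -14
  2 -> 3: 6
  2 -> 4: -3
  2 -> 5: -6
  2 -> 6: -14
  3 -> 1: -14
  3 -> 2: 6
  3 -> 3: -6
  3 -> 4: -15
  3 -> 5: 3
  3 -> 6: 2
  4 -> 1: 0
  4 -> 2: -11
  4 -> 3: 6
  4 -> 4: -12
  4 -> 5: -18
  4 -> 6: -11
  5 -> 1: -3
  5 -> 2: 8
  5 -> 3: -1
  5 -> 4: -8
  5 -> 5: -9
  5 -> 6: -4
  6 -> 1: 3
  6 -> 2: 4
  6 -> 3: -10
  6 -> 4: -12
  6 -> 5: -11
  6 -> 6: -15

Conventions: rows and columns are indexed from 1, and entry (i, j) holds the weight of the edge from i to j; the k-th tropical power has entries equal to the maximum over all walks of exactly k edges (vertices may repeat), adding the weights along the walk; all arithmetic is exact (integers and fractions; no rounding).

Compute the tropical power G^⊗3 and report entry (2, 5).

G^⊗2:
  [-2, 0, -1, -8, -9, -6]
  [-3, 12, 3, -9, 9, 8]
  [5, 11, 12, 3, 0, -1]
  [-1, 12, 0, -7, 9, 8]
  [-1, 5, 14, 5, 2, 1]
  [2, -3, 10, 1, -2, -2]
G^⊗3:
  [-3, 5, 6, -3, 2, 1]
  [11, 17, 18, 9, 6, 5]
  [4, 18, 17, 8, 15, 14]
  [11, 17, 18, 9, 6, 5]
  [5, 20, 11, 2, 17, 16]
  [1, 16, 7, -5, 13, 12]
Key observation: the optimum is the walk 2->3->2->5, with weight 6 + 6 + (-6) = 6.
Optimal value attained by: walk 2->3->2->5.
Answer: (G^⊗3)[2][5] = 6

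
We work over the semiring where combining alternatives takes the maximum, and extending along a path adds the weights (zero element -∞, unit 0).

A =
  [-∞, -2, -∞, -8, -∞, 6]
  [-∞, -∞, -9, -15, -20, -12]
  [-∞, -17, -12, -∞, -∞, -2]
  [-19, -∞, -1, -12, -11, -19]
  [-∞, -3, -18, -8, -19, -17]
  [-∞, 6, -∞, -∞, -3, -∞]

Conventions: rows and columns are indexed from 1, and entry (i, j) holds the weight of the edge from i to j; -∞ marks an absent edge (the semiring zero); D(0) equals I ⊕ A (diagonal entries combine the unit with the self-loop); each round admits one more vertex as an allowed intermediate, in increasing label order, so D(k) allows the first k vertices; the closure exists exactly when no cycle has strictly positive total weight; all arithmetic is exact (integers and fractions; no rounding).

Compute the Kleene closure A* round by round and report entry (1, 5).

D(0):
  [0, -2, -∞, -8, -∞, 6]
  [-∞, 0, -9, -15, -20, -12]
  [-∞, -17, 0, -∞, -∞, -2]
  [-19, -∞, -1, 0, -11, -19]
  [-∞, -3, -18, -8, 0, -17]
  [-∞, 6, -∞, -∞, -3, 0]
D(1):
  [0, -2, -∞, -8, -∞, 6]
  [-∞, 0, -9, -15, -20, -12]
  [-∞, -17, 0, -∞, -∞, -2]
  [-19, -21, -1, 0, -11, -13]
  [-∞, -3, -18, -8, 0, -17]
  [-∞, 6, -∞, -∞, -3, 0]
D(2):
  [0, -2, -11, -8, -22, 6]
  [-∞, 0, -9, -15, -20, -12]
  [-∞, -17, 0, -32, -37, -2]
  [-19, -21, -1, 0, -11, -13]
  [-∞, -3, -12, -8, 0, -15]
  [-∞, 6, -3, -9, -3, 0]
D(3):
  [0, -2, -11, -8, -22, 6]
  [-∞, 0, -9, -15, -20, -11]
  [-∞, -17, 0, -32, -37, -2]
  [-19, -18, -1, 0, -11, -3]
  [-∞, -3, -12, -8, 0, -14]
  [-∞, 6, -3, -9, -3, 0]
D(4):
  [0, -2, -9, -8, -19, 6]
  [-34, 0, -9, -15, -20, -11]
  [-51, -17, 0, -32, -37, -2]
  [-19, -18, -1, 0, -11, -3]
  [-27, -3, -9, -8, 0, -11]
  [-28, 6, -3, -9, -3, 0]
D(5):
  [0, -2, -9, -8, -19, 6]
  [-34, 0, -9, -15, -20, -11]
  [-51, -17, 0, -32, -37, -2]
  [-19, -14, -1, 0, -11, -3]
  [-27, -3, -9, -8, 0, -11]
  [-28, 6, -3, -9, -3, 0]
D(6):
  [0, 12, 3, -3, 3, 6]
  [-34, 0, -9, -15, -14, -11]
  [-30, 4, 0, -11, -5, -2]
  [-19, 3, -1, 0, -6, -3]
  [-27, -3, -9, -8, 0, -11]
  [-28, 6, -3, -9, -3, 0]
Answer: A*[1][5] = 3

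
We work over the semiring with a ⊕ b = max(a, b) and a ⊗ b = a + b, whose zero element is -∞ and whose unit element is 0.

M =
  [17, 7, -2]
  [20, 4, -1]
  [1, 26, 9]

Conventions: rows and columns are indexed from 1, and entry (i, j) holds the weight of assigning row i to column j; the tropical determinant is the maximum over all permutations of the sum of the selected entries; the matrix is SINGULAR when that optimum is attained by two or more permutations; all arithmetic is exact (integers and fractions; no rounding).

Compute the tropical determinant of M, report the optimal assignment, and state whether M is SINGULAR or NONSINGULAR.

σ = (1, 2, 3): 17 + 4 + 9 = 30
σ = (1, 3, 2): 17 + (-1) + 26 = 42
σ = (2, 1, 3): 7 + 20 + 9 = 36
σ = (2, 3, 1): 7 + (-1) + 1 = 7
σ = (3, 1, 2): (-2) + 20 + 26 = 44
σ = (3, 2, 1): (-2) + 4 + 1 = 3
Optimal value attained by: σ = (3, 1, 2).
Answer: det⊕(M) = 44; verdict: NONSINGULAR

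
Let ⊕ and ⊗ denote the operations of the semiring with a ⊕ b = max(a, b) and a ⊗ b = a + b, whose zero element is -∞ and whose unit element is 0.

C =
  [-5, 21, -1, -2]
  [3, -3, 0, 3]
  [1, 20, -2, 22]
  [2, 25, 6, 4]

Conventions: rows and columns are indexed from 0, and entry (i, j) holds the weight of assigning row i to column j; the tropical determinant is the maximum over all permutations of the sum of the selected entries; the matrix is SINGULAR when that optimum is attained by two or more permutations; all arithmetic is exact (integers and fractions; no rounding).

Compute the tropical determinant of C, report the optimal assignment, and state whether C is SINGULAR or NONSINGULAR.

σ = (0, 1, 2, 3): (-5) + (-3) + (-2) + 4 = -6
σ = (0, 1, 3, 2): (-5) + (-3) + 22 + 6 = 20
σ = (0, 2, 1, 3): (-5) + 0 + 20 + 4 = 19
σ = (0, 2, 3, 1): (-5) + 0 + 22 + 25 = 42
σ = (0, 3, 1, 2): (-5) + 3 + 20 + 6 = 24
σ = (0, 3, 2, 1): (-5) + 3 + (-2) + 25 = 21
σ = (1, 0, 2, 3): 21 + 3 + (-2) + 4 = 26
σ = (1, 0, 3, 2): 21 + 3 + 22 + 6 = 52
σ = (1, 2, 0, 3): 21 + 0 + 1 + 4 = 26
σ = (1, 2, 3, 0): 21 + 0 + 22 + 2 = 45
σ = (1, 3, 0, 2): 21 + 3 + 1 + 6 = 31
σ = (1, 3, 2, 0): 21 + 3 + (-2) + 2 = 24
σ = (2, 0, 1, 3): (-1) + 3 + 20 + 4 = 26
σ = (2, 0, 3, 1): (-1) + 3 + 22 + 25 = 49
σ = (2, 1, 0, 3): (-1) + (-3) + 1 + 4 = 1
σ = (2, 1, 3, 0): (-1) + (-3) + 22 + 2 = 20
σ = (2, 3, 0, 1): (-1) + 3 + 1 + 25 = 28
σ = (2, 3, 1, 0): (-1) + 3 + 20 + 2 = 24
σ = (3, 0, 1, 2): (-2) + 3 + 20 + 6 = 27
σ = (3, 0, 2, 1): (-2) + 3 + (-2) + 25 = 24
σ = (3, 1, 0, 2): (-2) + (-3) + 1 + 6 = 2
σ = (3, 1, 2, 0): (-2) + (-3) + (-2) + 2 = -5
σ = (3, 2, 0, 1): (-2) + 0 + 1 + 25 = 24
σ = (3, 2, 1, 0): (-2) + 0 + 20 + 2 = 20
Optimal value attained by: σ = (1, 0, 3, 2).
Answer: det⊕(C) = 52; verdict: NONSINGULAR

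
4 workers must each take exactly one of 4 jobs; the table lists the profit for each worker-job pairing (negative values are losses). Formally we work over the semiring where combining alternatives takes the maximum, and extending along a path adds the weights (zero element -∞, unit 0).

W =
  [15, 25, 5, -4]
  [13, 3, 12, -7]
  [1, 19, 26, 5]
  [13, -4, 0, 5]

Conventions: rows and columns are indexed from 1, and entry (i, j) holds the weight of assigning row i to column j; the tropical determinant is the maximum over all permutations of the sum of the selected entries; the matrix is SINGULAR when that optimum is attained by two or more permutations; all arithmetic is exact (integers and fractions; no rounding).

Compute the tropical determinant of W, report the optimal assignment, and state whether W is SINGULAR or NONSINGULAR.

σ = (1, 2, 3, 4): 15 + 3 + 26 + 5 = 49
σ = (1, 2, 4, 3): 15 + 3 + 5 + 0 = 23
σ = (1, 3, 2, 4): 15 + 12 + 19 + 5 = 51
σ = (1, 3, 4, 2): 15 + 12 + 5 + (-4) = 28
σ = (1, 4, 2, 3): 15 + (-7) + 19 + 0 = 27
σ = (1, 4, 3, 2): 15 + (-7) + 26 + (-4) = 30
σ = (2, 1, 3, 4): 25 + 13 + 26 + 5 = 69
σ = (2, 1, 4, 3): 25 + 13 + 5 + 0 = 43
σ = (2, 3, 1, 4): 25 + 12 + 1 + 5 = 43
σ = (2, 3, 4, 1): 25 + 12 + 5 + 13 = 55
σ = (2, 4, 1, 3): 25 + (-7) + 1 + 0 = 19
σ = (2, 4, 3, 1): 25 + (-7) + 26 + 13 = 57
σ = (3, 1, 2, 4): 5 + 13 + 19 + 5 = 42
σ = (3, 1, 4, 2): 5 + 13 + 5 + (-4) = 19
σ = (3, 2, 1, 4): 5 + 3 + 1 + 5 = 14
σ = (3, 2, 4, 1): 5 + 3 + 5 + 13 = 26
σ = (3, 4, 1, 2): 5 + (-7) + 1 + (-4) = -5
σ = (3, 4, 2, 1): 5 + (-7) + 19 + 13 = 30
σ = (4, 1, 2, 3): (-4) + 13 + 19 + 0 = 28
σ = (4, 1, 3, 2): (-4) + 13 + 26 + (-4) = 31
σ = (4, 2, 1, 3): (-4) + 3 + 1 + 0 = 0
σ = (4, 2, 3, 1): (-4) + 3 + 26 + 13 = 38
σ = (4, 3, 1, 2): (-4) + 12 + 1 + (-4) = 5
σ = (4, 3, 2, 1): (-4) + 12 + 19 + 13 = 40
Optimal value attained by: σ = (2, 1, 3, 4).
Answer: det⊕(W) = 69; verdict: NONSINGULAR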